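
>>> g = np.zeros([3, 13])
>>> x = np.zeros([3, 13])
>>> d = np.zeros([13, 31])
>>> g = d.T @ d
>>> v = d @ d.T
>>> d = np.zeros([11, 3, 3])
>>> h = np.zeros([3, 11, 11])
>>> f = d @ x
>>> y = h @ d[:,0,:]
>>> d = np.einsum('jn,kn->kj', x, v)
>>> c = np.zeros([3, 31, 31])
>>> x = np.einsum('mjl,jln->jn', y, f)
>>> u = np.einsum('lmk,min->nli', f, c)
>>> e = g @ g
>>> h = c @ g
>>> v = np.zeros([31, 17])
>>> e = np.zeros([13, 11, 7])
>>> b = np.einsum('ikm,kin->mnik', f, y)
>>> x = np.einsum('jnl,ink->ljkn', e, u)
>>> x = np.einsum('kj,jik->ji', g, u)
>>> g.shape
(31, 31)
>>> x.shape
(31, 11)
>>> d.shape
(13, 3)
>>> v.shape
(31, 17)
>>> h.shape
(3, 31, 31)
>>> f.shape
(11, 3, 13)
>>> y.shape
(3, 11, 3)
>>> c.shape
(3, 31, 31)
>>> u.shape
(31, 11, 31)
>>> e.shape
(13, 11, 7)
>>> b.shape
(13, 3, 11, 3)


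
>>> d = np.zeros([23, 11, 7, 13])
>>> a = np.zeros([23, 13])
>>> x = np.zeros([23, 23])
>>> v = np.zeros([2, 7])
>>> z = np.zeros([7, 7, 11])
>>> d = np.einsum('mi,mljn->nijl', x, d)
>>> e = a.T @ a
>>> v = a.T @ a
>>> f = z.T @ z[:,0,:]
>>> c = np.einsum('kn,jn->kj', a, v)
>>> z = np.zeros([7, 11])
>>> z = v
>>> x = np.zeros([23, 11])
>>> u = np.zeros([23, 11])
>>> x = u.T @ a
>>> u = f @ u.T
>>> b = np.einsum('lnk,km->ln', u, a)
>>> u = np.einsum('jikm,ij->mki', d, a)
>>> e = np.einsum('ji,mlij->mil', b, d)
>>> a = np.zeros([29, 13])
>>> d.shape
(13, 23, 7, 11)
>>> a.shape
(29, 13)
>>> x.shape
(11, 13)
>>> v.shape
(13, 13)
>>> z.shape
(13, 13)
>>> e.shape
(13, 7, 23)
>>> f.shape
(11, 7, 11)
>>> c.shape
(23, 13)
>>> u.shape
(11, 7, 23)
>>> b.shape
(11, 7)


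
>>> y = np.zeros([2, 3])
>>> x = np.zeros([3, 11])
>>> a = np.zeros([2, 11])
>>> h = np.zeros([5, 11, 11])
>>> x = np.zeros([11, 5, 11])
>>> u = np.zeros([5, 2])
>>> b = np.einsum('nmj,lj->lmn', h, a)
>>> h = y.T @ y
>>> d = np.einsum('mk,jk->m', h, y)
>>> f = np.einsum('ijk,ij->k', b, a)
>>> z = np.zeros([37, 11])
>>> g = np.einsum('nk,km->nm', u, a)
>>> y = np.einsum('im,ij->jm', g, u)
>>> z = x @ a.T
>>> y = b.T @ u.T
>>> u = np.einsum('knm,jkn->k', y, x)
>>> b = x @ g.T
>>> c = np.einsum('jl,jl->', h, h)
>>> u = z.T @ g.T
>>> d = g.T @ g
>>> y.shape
(5, 11, 5)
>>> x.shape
(11, 5, 11)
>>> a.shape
(2, 11)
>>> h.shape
(3, 3)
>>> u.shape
(2, 5, 5)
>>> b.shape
(11, 5, 5)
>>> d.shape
(11, 11)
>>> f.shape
(5,)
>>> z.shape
(11, 5, 2)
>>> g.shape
(5, 11)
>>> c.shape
()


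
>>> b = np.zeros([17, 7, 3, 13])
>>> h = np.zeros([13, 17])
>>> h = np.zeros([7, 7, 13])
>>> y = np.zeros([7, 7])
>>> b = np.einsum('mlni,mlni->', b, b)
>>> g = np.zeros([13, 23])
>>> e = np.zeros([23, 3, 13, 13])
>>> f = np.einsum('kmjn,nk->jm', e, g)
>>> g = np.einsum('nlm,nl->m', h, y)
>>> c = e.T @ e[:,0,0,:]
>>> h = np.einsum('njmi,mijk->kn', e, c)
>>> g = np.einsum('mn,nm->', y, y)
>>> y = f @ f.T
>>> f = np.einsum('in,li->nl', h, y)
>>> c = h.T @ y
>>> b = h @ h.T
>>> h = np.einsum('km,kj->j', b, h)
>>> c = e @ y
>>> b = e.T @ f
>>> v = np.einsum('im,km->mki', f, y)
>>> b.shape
(13, 13, 3, 13)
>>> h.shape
(23,)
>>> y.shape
(13, 13)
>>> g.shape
()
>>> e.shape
(23, 3, 13, 13)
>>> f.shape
(23, 13)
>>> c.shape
(23, 3, 13, 13)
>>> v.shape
(13, 13, 23)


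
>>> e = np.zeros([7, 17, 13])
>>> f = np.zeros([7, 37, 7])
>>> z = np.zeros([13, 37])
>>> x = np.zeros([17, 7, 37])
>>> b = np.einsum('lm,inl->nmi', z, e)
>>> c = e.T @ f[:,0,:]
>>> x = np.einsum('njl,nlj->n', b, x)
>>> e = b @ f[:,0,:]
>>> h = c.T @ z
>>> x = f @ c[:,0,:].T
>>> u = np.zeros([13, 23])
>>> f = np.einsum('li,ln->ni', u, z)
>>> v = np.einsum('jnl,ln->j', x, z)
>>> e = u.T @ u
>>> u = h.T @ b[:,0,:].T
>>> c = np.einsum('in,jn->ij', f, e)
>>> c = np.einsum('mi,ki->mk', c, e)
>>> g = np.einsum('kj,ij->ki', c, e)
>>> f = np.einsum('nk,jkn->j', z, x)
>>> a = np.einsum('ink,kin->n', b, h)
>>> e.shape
(23, 23)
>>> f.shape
(7,)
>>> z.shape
(13, 37)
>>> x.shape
(7, 37, 13)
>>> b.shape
(17, 37, 7)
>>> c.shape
(37, 23)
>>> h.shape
(7, 17, 37)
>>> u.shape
(37, 17, 17)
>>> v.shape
(7,)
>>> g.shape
(37, 23)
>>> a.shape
(37,)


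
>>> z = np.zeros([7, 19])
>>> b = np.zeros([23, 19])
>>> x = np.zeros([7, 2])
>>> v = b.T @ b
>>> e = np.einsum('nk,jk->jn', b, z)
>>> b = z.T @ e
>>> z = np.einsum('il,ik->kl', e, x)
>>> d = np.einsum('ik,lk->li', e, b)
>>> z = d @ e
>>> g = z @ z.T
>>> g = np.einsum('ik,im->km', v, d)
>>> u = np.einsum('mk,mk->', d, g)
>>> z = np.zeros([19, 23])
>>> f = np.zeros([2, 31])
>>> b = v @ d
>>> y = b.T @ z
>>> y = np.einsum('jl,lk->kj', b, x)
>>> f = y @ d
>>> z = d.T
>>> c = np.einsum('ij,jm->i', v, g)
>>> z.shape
(7, 19)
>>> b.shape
(19, 7)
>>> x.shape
(7, 2)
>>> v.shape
(19, 19)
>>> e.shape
(7, 23)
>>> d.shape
(19, 7)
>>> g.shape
(19, 7)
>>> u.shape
()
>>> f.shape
(2, 7)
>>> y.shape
(2, 19)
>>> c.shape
(19,)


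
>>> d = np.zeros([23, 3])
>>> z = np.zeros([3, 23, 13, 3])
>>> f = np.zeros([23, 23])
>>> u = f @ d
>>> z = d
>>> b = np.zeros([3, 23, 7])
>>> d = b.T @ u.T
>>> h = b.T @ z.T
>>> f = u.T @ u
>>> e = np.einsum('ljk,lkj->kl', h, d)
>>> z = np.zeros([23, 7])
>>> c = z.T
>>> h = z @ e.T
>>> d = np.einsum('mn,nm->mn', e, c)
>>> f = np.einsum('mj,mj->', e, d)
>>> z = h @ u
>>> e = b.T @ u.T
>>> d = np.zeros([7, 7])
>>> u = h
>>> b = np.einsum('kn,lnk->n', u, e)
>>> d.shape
(7, 7)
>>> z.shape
(23, 3)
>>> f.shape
()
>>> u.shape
(23, 23)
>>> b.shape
(23,)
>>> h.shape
(23, 23)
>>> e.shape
(7, 23, 23)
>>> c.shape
(7, 23)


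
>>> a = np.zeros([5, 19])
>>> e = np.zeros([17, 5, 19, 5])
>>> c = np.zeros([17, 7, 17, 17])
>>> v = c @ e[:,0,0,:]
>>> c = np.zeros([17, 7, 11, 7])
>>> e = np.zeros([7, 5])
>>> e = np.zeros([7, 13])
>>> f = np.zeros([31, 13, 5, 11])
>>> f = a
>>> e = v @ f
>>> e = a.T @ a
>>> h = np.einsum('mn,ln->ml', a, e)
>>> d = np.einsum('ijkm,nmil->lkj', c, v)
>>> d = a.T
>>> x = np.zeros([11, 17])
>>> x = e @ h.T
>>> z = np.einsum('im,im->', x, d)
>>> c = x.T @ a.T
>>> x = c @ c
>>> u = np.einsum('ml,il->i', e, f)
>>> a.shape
(5, 19)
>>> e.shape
(19, 19)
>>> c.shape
(5, 5)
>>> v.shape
(17, 7, 17, 5)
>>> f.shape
(5, 19)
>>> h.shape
(5, 19)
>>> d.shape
(19, 5)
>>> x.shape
(5, 5)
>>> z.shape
()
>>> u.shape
(5,)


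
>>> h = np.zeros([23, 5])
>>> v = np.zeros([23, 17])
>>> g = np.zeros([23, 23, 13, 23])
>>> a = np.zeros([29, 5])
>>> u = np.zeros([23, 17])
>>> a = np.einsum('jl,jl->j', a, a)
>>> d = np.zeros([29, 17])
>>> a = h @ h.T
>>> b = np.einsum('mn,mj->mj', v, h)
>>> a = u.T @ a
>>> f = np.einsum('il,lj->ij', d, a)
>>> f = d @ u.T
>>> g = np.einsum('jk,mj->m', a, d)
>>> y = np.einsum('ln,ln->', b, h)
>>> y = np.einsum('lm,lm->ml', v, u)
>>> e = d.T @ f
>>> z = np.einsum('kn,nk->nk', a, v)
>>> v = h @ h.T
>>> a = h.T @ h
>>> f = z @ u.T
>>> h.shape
(23, 5)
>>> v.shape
(23, 23)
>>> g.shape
(29,)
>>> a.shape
(5, 5)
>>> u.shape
(23, 17)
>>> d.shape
(29, 17)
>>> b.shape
(23, 5)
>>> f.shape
(23, 23)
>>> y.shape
(17, 23)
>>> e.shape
(17, 23)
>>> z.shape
(23, 17)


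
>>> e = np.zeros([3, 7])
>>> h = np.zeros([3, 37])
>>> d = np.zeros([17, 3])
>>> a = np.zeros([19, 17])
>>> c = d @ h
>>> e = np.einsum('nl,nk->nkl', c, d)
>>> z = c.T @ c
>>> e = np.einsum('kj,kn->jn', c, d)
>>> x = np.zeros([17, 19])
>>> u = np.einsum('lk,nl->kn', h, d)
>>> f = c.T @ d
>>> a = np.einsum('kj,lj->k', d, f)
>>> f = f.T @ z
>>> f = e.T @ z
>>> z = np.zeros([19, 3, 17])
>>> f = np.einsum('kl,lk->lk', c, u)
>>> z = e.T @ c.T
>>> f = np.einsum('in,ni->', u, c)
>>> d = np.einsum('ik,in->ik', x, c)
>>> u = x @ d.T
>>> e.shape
(37, 3)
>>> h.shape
(3, 37)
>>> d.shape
(17, 19)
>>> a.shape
(17,)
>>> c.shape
(17, 37)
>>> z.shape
(3, 17)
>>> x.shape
(17, 19)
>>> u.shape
(17, 17)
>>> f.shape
()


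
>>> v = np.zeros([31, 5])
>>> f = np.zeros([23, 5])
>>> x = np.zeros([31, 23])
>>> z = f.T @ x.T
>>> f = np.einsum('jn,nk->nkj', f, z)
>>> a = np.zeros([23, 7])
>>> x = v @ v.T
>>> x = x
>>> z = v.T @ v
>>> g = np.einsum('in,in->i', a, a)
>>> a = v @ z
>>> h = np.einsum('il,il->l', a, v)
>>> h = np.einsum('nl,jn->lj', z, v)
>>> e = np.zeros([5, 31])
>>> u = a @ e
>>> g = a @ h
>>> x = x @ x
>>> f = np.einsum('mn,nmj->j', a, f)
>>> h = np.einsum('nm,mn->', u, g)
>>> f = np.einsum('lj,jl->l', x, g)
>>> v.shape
(31, 5)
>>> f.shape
(31,)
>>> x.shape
(31, 31)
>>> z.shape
(5, 5)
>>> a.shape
(31, 5)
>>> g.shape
(31, 31)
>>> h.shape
()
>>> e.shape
(5, 31)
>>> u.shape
(31, 31)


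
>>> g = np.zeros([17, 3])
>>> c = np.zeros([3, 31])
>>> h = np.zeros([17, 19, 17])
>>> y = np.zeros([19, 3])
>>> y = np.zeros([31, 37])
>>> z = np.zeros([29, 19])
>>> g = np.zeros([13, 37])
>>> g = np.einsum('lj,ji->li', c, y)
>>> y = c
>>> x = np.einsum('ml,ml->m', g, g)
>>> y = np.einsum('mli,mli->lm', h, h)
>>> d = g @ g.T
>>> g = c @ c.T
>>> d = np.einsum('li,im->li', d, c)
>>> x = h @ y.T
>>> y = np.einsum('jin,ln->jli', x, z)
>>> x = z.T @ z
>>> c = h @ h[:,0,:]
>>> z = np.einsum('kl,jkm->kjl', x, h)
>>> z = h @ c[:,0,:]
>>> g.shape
(3, 3)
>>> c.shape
(17, 19, 17)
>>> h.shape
(17, 19, 17)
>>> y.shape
(17, 29, 19)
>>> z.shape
(17, 19, 17)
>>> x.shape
(19, 19)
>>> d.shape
(3, 3)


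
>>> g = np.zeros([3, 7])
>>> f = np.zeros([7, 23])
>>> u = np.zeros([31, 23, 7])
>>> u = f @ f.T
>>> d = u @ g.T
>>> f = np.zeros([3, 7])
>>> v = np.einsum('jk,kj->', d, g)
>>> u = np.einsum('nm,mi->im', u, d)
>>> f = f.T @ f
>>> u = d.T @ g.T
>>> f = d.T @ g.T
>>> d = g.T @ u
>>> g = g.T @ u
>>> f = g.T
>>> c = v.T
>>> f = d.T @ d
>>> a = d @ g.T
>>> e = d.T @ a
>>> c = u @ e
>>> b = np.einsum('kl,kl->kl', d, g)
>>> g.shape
(7, 3)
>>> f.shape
(3, 3)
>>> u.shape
(3, 3)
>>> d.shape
(7, 3)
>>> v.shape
()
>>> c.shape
(3, 7)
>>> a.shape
(7, 7)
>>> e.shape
(3, 7)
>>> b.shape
(7, 3)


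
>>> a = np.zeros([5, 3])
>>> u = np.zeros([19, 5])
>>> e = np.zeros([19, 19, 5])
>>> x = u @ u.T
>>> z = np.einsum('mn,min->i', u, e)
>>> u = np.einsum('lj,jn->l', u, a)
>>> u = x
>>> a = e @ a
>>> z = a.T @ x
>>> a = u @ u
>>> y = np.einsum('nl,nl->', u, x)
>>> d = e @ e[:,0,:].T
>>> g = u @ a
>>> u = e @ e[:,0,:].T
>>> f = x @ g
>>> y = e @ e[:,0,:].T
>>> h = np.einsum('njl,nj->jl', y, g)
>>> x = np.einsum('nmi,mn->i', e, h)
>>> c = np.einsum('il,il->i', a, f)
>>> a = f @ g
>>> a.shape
(19, 19)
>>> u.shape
(19, 19, 19)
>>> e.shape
(19, 19, 5)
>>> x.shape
(5,)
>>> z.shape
(3, 19, 19)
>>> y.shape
(19, 19, 19)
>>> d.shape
(19, 19, 19)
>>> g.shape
(19, 19)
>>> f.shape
(19, 19)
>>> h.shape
(19, 19)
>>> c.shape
(19,)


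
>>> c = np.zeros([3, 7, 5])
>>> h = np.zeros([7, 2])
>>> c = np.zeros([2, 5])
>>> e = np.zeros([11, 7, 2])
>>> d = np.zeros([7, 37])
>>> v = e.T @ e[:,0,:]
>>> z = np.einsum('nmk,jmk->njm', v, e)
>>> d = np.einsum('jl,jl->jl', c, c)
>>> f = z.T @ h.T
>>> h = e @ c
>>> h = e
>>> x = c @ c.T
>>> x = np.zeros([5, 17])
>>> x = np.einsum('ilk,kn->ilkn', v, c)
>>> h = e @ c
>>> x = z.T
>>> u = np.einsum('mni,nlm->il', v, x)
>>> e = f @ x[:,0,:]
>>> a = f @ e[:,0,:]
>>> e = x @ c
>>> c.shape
(2, 5)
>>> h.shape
(11, 7, 5)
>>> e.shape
(7, 11, 5)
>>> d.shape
(2, 5)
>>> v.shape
(2, 7, 2)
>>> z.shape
(2, 11, 7)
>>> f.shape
(7, 11, 7)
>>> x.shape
(7, 11, 2)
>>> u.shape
(2, 11)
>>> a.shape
(7, 11, 2)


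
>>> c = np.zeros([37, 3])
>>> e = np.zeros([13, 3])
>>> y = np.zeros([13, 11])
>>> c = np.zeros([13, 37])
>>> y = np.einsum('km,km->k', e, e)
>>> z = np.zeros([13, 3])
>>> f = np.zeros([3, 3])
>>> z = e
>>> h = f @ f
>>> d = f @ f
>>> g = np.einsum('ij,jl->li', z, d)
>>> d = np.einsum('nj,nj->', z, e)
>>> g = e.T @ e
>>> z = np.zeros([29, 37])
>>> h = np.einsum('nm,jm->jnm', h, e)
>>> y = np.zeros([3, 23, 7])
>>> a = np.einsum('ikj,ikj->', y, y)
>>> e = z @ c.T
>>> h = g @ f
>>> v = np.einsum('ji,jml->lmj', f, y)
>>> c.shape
(13, 37)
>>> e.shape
(29, 13)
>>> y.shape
(3, 23, 7)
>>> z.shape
(29, 37)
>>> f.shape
(3, 3)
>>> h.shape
(3, 3)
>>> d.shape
()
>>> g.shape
(3, 3)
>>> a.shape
()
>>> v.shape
(7, 23, 3)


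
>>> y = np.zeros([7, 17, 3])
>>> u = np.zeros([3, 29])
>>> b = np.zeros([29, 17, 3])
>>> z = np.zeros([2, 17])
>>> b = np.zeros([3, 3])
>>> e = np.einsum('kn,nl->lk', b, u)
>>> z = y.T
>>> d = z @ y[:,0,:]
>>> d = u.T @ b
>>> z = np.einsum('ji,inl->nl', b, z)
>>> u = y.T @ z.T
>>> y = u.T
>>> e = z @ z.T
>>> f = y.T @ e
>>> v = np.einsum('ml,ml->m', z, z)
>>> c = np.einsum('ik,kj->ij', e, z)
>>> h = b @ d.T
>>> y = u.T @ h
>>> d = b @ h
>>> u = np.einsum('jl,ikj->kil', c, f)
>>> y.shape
(17, 17, 29)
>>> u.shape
(17, 3, 7)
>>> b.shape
(3, 3)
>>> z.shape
(17, 7)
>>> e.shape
(17, 17)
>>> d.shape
(3, 29)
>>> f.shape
(3, 17, 17)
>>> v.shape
(17,)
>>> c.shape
(17, 7)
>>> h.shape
(3, 29)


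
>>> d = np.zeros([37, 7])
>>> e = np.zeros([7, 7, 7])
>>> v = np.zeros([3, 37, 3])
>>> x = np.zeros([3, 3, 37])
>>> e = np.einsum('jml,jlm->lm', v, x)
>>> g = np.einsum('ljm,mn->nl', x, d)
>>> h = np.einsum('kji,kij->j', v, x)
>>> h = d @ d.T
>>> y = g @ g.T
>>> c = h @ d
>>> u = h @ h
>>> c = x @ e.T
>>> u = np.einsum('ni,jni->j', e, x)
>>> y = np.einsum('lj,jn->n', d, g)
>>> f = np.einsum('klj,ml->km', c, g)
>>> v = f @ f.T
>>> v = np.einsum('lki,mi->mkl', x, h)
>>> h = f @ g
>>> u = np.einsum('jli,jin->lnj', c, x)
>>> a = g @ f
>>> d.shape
(37, 7)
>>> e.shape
(3, 37)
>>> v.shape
(37, 3, 3)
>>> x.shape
(3, 3, 37)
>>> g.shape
(7, 3)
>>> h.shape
(3, 3)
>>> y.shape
(3,)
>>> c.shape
(3, 3, 3)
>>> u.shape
(3, 37, 3)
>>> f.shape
(3, 7)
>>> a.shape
(7, 7)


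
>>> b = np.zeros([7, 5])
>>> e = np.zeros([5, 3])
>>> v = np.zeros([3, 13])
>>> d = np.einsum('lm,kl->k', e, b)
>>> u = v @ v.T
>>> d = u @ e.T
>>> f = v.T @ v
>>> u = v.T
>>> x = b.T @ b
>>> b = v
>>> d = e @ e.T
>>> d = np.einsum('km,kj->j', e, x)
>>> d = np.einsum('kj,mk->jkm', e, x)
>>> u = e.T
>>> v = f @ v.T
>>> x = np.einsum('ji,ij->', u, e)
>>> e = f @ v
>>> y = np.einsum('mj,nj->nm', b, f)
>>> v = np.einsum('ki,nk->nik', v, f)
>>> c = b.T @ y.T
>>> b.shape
(3, 13)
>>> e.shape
(13, 3)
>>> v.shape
(13, 3, 13)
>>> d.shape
(3, 5, 5)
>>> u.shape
(3, 5)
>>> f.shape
(13, 13)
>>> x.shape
()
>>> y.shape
(13, 3)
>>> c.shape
(13, 13)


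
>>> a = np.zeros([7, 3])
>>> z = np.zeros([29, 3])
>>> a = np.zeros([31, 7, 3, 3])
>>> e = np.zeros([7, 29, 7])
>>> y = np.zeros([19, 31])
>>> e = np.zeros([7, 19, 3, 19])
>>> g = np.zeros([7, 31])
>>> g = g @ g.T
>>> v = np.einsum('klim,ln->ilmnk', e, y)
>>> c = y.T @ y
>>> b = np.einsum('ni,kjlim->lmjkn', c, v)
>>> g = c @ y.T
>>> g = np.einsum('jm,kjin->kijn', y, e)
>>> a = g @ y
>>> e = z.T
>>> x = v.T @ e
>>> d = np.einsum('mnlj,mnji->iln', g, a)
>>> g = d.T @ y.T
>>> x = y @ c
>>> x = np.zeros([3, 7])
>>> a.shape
(7, 3, 19, 31)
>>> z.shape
(29, 3)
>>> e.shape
(3, 29)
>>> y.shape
(19, 31)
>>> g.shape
(3, 19, 19)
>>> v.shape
(3, 19, 19, 31, 7)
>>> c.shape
(31, 31)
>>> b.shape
(19, 7, 19, 3, 31)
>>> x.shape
(3, 7)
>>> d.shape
(31, 19, 3)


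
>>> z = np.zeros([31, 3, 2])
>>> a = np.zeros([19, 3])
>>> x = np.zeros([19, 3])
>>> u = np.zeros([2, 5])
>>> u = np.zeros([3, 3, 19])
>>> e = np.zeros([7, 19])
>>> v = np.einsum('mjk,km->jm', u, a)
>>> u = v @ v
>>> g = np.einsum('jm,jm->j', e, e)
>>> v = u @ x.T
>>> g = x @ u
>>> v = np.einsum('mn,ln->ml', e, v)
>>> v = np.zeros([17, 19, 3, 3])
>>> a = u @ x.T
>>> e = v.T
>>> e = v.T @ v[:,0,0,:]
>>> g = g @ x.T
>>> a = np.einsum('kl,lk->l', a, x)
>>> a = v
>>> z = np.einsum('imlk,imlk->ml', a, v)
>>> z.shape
(19, 3)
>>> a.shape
(17, 19, 3, 3)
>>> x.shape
(19, 3)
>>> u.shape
(3, 3)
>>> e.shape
(3, 3, 19, 3)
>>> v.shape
(17, 19, 3, 3)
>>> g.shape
(19, 19)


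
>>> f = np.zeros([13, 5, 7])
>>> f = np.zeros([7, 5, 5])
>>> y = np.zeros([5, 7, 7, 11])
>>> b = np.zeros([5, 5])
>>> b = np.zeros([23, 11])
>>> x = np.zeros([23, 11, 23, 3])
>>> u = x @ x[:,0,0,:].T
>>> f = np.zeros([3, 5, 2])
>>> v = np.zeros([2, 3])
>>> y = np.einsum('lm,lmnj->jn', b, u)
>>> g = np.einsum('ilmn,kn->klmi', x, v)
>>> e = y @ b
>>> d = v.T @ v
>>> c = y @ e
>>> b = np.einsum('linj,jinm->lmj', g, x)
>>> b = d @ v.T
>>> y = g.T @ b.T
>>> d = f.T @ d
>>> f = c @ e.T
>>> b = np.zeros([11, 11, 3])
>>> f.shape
(23, 23)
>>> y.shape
(23, 23, 11, 3)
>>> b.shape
(11, 11, 3)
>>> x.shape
(23, 11, 23, 3)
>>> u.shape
(23, 11, 23, 23)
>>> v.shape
(2, 3)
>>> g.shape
(2, 11, 23, 23)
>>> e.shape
(23, 11)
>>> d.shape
(2, 5, 3)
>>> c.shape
(23, 11)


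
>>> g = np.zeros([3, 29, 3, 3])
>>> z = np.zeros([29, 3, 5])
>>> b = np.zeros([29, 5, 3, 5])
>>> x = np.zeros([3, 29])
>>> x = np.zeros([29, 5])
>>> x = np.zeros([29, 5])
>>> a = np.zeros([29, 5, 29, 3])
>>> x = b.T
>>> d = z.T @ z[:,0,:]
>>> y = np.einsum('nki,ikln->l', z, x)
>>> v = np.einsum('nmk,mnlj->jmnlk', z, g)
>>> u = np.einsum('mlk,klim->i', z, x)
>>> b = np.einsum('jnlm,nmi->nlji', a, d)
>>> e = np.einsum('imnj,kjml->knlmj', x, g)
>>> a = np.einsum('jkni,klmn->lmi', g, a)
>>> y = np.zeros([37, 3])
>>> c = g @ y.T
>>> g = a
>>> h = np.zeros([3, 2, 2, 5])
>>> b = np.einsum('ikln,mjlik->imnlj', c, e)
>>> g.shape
(5, 29, 3)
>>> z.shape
(29, 3, 5)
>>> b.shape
(3, 3, 37, 3, 5)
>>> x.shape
(5, 3, 5, 29)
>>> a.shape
(5, 29, 3)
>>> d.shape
(5, 3, 5)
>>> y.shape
(37, 3)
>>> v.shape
(3, 3, 29, 3, 5)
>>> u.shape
(5,)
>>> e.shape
(3, 5, 3, 3, 29)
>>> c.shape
(3, 29, 3, 37)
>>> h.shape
(3, 2, 2, 5)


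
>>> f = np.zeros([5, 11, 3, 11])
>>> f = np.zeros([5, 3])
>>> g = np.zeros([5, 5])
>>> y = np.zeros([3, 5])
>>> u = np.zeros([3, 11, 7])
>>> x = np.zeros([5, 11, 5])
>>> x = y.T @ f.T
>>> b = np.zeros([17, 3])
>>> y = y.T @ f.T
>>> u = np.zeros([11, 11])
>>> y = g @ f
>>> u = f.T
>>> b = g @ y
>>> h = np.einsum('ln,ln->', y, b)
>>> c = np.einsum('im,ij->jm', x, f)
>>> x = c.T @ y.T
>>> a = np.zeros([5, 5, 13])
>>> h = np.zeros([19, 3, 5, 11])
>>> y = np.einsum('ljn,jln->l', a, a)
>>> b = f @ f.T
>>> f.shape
(5, 3)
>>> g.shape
(5, 5)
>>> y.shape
(5,)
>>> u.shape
(3, 5)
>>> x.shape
(5, 5)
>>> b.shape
(5, 5)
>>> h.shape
(19, 3, 5, 11)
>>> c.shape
(3, 5)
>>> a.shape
(5, 5, 13)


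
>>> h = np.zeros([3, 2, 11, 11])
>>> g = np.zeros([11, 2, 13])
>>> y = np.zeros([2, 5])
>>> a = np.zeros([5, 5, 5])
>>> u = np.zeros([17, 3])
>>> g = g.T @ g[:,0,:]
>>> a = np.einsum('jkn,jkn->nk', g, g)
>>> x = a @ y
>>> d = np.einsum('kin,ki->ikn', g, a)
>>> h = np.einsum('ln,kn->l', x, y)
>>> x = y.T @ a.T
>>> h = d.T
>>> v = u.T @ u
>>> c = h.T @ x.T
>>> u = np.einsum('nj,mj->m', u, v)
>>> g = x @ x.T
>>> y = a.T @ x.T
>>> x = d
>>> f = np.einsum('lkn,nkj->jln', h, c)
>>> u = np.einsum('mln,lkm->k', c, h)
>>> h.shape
(13, 13, 2)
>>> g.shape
(5, 5)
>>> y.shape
(2, 5)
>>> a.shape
(13, 2)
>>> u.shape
(13,)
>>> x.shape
(2, 13, 13)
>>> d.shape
(2, 13, 13)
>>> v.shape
(3, 3)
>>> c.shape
(2, 13, 5)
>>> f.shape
(5, 13, 2)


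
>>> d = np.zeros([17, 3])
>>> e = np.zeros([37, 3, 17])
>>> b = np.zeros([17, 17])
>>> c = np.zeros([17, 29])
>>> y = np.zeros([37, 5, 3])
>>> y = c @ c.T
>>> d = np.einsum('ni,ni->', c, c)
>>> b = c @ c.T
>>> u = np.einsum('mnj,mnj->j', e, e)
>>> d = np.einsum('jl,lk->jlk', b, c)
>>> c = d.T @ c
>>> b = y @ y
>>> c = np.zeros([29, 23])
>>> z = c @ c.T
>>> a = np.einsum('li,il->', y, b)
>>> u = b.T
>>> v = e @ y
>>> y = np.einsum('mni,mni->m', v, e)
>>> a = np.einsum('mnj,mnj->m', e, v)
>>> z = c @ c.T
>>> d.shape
(17, 17, 29)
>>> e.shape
(37, 3, 17)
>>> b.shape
(17, 17)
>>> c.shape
(29, 23)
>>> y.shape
(37,)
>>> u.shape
(17, 17)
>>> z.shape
(29, 29)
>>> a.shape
(37,)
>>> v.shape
(37, 3, 17)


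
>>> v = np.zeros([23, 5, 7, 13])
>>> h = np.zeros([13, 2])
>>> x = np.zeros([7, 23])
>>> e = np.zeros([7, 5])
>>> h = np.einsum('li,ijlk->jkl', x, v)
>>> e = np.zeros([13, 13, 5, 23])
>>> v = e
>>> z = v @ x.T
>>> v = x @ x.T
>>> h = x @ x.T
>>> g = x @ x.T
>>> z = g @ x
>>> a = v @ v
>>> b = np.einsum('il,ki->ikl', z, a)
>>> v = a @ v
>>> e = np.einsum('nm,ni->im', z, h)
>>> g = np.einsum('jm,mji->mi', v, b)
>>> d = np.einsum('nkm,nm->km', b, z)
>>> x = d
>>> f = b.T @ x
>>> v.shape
(7, 7)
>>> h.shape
(7, 7)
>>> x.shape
(7, 23)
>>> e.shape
(7, 23)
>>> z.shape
(7, 23)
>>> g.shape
(7, 23)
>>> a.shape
(7, 7)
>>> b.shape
(7, 7, 23)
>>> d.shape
(7, 23)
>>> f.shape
(23, 7, 23)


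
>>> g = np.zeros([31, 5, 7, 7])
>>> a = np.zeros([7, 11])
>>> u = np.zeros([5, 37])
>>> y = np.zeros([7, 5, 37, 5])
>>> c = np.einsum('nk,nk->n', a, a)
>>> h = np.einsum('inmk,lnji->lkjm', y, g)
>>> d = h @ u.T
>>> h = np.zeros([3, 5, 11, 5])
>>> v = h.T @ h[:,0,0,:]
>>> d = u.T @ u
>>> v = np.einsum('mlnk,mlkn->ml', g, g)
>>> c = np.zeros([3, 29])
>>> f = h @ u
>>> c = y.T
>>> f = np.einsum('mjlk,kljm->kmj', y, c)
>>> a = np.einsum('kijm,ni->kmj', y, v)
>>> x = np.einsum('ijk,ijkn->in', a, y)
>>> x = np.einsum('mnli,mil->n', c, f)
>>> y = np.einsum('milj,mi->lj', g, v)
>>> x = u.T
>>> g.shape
(31, 5, 7, 7)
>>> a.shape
(7, 5, 37)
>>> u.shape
(5, 37)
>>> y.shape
(7, 7)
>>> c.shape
(5, 37, 5, 7)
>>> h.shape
(3, 5, 11, 5)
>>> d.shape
(37, 37)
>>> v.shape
(31, 5)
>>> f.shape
(5, 7, 5)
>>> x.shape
(37, 5)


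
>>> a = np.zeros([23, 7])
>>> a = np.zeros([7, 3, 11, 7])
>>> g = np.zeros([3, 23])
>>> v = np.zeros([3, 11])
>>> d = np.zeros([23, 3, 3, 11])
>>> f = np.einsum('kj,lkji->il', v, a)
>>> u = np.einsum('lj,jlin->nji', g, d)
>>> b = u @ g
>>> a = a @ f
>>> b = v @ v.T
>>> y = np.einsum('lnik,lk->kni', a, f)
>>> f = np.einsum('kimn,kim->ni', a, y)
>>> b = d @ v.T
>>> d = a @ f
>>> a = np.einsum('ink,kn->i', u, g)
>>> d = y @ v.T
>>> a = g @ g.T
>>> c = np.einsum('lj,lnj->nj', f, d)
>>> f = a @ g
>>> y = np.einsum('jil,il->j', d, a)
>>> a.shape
(3, 3)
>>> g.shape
(3, 23)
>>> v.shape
(3, 11)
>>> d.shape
(7, 3, 3)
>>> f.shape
(3, 23)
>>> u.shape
(11, 23, 3)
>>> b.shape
(23, 3, 3, 3)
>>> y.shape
(7,)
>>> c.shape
(3, 3)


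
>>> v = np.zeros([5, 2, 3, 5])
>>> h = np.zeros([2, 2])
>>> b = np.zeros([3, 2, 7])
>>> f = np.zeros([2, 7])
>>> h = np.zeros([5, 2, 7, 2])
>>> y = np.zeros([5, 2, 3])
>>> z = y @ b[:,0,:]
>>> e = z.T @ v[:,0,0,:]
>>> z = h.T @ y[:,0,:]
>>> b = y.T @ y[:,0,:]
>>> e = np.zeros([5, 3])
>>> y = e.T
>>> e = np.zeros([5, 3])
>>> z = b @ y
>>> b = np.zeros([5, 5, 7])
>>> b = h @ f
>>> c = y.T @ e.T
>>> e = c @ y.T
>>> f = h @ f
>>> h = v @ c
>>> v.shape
(5, 2, 3, 5)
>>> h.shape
(5, 2, 3, 5)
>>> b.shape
(5, 2, 7, 7)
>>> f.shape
(5, 2, 7, 7)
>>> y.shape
(3, 5)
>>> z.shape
(3, 2, 5)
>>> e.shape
(5, 3)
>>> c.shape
(5, 5)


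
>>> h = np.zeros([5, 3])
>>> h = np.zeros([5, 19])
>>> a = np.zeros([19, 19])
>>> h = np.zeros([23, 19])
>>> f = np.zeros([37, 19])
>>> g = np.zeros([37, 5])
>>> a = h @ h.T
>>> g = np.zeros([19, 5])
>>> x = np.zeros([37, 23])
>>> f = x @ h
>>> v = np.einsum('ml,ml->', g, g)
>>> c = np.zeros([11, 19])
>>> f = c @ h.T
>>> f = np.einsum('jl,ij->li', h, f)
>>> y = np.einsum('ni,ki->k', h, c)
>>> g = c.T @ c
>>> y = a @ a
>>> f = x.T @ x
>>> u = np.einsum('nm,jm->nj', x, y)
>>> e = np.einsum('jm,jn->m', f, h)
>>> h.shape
(23, 19)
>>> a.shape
(23, 23)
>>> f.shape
(23, 23)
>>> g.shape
(19, 19)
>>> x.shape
(37, 23)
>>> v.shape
()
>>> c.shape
(11, 19)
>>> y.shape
(23, 23)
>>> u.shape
(37, 23)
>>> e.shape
(23,)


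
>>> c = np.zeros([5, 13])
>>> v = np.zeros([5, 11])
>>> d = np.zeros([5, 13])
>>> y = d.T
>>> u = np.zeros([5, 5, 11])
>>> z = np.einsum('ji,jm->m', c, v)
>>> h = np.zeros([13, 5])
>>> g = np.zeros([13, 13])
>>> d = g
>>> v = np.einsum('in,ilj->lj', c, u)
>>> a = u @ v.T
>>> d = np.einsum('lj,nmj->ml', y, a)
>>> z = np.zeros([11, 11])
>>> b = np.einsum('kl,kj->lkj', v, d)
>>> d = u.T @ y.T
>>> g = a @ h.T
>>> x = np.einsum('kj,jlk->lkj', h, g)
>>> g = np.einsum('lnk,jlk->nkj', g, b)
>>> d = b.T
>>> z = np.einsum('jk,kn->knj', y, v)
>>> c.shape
(5, 13)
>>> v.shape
(5, 11)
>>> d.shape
(13, 5, 11)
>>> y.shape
(13, 5)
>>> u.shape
(5, 5, 11)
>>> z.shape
(5, 11, 13)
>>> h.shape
(13, 5)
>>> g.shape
(5, 13, 11)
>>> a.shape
(5, 5, 5)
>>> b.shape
(11, 5, 13)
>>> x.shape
(5, 13, 5)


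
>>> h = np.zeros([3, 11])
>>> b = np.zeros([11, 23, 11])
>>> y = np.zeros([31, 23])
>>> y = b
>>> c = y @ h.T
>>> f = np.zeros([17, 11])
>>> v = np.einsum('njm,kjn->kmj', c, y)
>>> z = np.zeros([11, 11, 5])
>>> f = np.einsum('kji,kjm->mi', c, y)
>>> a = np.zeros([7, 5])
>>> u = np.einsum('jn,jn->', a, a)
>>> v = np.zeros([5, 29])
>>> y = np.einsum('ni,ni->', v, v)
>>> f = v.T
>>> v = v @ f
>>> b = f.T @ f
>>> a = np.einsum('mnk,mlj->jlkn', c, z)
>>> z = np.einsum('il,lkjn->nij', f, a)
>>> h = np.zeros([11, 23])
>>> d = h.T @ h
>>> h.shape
(11, 23)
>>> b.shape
(5, 5)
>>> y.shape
()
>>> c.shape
(11, 23, 3)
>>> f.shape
(29, 5)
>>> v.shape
(5, 5)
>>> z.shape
(23, 29, 3)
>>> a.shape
(5, 11, 3, 23)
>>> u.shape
()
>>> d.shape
(23, 23)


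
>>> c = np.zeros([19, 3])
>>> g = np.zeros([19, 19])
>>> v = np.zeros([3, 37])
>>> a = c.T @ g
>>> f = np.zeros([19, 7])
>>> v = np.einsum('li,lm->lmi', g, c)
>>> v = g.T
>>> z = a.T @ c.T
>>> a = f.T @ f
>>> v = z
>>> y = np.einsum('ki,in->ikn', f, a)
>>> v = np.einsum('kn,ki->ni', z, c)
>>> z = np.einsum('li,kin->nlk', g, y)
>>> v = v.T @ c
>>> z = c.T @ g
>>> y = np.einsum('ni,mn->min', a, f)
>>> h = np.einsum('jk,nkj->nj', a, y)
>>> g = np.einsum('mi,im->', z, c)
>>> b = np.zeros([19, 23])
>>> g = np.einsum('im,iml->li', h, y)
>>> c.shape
(19, 3)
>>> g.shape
(7, 19)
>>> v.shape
(3, 3)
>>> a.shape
(7, 7)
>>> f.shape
(19, 7)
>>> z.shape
(3, 19)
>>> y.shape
(19, 7, 7)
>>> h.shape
(19, 7)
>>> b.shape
(19, 23)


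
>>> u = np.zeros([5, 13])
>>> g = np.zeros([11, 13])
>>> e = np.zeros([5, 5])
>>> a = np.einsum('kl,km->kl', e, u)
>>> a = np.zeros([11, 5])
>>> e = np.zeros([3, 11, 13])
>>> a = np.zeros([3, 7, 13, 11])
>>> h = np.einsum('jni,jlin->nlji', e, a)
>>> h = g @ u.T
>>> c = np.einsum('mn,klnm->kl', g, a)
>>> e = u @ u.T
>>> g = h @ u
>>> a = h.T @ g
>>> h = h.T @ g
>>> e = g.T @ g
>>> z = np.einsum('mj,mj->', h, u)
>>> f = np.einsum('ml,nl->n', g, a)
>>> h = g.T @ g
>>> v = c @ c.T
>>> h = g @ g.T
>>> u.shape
(5, 13)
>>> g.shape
(11, 13)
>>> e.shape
(13, 13)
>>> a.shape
(5, 13)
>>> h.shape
(11, 11)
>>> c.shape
(3, 7)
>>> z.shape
()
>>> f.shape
(5,)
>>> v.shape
(3, 3)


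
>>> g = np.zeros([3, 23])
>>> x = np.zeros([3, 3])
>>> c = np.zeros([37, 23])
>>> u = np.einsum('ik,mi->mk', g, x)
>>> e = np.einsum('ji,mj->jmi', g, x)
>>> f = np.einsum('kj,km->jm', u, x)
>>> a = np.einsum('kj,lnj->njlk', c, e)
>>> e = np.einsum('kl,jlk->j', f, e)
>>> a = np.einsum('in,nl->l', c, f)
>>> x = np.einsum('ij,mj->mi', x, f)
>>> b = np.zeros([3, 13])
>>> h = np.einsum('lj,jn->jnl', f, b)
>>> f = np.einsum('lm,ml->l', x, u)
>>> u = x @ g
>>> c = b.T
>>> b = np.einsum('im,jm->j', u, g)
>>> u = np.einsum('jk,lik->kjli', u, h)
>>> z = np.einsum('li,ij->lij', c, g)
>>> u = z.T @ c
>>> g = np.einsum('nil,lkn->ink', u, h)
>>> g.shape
(3, 23, 13)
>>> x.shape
(23, 3)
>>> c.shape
(13, 3)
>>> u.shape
(23, 3, 3)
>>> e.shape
(3,)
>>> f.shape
(23,)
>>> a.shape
(3,)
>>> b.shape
(3,)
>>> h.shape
(3, 13, 23)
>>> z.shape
(13, 3, 23)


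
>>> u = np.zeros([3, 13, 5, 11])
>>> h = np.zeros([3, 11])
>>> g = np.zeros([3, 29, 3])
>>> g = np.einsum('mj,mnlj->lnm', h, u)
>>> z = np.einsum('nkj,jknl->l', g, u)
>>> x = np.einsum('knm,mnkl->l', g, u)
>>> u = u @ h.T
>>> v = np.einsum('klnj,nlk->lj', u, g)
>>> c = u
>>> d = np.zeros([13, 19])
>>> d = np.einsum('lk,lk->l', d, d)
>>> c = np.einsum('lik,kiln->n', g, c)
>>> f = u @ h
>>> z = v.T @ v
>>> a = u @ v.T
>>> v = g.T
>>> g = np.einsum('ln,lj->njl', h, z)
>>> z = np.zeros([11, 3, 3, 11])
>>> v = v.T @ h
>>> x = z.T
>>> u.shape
(3, 13, 5, 3)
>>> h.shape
(3, 11)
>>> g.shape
(11, 3, 3)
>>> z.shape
(11, 3, 3, 11)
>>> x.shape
(11, 3, 3, 11)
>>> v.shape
(5, 13, 11)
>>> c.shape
(3,)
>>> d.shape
(13,)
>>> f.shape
(3, 13, 5, 11)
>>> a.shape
(3, 13, 5, 13)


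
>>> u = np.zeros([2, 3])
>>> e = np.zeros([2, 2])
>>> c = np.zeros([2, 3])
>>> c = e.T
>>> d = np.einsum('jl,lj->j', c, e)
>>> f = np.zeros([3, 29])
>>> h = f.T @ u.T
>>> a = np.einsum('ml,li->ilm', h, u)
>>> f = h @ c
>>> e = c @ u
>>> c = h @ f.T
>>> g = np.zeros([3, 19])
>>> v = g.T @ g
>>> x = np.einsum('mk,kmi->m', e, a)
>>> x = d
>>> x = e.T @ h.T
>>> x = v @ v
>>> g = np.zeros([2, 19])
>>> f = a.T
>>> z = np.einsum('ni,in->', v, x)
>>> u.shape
(2, 3)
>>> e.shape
(2, 3)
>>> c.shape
(29, 29)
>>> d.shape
(2,)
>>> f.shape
(29, 2, 3)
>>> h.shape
(29, 2)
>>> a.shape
(3, 2, 29)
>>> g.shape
(2, 19)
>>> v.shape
(19, 19)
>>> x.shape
(19, 19)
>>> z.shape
()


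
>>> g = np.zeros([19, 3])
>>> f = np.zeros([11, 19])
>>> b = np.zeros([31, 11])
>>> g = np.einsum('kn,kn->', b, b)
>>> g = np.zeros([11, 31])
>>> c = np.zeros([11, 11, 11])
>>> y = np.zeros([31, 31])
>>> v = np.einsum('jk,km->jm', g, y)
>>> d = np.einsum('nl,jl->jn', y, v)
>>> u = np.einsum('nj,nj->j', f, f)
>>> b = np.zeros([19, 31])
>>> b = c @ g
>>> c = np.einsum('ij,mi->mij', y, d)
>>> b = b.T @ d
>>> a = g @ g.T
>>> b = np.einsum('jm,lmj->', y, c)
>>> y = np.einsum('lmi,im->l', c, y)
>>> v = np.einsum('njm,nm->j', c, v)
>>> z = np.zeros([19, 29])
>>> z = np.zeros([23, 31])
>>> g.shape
(11, 31)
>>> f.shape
(11, 19)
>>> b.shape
()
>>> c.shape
(11, 31, 31)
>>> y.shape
(11,)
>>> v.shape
(31,)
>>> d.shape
(11, 31)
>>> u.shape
(19,)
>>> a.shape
(11, 11)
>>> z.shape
(23, 31)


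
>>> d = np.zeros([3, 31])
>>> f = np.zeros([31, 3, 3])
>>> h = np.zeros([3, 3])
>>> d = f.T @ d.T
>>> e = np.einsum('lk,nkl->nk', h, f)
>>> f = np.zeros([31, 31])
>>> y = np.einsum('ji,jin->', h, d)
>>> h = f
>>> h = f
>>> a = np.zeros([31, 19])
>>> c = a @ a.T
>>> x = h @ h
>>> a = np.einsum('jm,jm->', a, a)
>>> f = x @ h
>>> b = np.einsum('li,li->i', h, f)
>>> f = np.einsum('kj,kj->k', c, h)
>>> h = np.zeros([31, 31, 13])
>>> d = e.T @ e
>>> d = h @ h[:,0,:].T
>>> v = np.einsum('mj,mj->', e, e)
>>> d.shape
(31, 31, 31)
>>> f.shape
(31,)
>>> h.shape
(31, 31, 13)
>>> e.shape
(31, 3)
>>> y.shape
()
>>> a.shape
()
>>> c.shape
(31, 31)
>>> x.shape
(31, 31)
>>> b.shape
(31,)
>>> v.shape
()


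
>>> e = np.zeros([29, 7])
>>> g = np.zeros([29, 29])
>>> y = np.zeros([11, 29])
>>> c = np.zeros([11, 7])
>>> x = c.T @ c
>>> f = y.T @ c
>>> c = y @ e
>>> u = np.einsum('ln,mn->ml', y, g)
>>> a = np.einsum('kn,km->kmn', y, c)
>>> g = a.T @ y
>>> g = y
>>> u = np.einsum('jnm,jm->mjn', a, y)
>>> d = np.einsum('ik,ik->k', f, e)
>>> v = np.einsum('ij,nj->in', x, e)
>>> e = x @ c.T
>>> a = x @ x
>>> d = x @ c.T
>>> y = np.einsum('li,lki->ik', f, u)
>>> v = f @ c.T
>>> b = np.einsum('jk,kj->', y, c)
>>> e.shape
(7, 11)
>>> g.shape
(11, 29)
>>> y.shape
(7, 11)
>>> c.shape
(11, 7)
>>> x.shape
(7, 7)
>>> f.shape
(29, 7)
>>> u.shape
(29, 11, 7)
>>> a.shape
(7, 7)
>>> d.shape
(7, 11)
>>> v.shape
(29, 11)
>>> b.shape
()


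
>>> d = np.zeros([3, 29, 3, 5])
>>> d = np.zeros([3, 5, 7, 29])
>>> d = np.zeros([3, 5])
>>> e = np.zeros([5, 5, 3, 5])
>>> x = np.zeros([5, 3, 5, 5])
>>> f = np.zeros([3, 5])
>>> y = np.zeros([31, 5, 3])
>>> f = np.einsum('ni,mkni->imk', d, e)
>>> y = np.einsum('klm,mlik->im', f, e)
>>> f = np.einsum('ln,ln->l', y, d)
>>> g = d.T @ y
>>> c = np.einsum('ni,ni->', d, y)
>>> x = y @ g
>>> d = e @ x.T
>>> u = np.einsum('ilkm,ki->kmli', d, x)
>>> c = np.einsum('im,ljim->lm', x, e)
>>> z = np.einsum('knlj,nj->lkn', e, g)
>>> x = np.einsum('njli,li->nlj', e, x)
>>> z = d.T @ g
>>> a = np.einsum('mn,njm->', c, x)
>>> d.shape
(5, 5, 3, 3)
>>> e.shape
(5, 5, 3, 5)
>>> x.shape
(5, 3, 5)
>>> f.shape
(3,)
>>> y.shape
(3, 5)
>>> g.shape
(5, 5)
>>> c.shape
(5, 5)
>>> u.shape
(3, 3, 5, 5)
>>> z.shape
(3, 3, 5, 5)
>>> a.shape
()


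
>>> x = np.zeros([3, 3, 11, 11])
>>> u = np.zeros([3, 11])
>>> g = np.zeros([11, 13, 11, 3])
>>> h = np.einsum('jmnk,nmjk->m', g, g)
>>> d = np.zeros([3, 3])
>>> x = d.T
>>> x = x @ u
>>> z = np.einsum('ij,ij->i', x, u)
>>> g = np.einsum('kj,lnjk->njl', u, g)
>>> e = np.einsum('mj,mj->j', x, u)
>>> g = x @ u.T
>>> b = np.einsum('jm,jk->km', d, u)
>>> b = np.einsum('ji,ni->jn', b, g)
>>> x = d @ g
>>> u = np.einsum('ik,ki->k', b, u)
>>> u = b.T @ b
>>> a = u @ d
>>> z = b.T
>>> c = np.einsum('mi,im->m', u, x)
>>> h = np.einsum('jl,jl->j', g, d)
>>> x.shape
(3, 3)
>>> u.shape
(3, 3)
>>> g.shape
(3, 3)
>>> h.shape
(3,)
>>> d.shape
(3, 3)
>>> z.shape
(3, 11)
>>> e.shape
(11,)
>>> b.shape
(11, 3)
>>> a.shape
(3, 3)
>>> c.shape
(3,)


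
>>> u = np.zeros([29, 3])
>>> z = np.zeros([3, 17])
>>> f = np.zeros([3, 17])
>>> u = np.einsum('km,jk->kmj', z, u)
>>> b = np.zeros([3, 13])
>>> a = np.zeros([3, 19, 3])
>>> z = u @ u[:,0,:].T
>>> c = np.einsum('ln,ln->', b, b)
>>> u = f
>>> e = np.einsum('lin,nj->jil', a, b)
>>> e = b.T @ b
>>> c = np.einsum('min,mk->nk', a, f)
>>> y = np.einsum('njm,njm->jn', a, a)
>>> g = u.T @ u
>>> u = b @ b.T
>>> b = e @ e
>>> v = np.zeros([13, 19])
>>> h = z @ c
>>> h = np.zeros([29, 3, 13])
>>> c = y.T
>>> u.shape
(3, 3)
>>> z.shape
(3, 17, 3)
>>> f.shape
(3, 17)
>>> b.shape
(13, 13)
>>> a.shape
(3, 19, 3)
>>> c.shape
(3, 19)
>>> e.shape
(13, 13)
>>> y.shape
(19, 3)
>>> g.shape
(17, 17)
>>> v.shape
(13, 19)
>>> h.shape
(29, 3, 13)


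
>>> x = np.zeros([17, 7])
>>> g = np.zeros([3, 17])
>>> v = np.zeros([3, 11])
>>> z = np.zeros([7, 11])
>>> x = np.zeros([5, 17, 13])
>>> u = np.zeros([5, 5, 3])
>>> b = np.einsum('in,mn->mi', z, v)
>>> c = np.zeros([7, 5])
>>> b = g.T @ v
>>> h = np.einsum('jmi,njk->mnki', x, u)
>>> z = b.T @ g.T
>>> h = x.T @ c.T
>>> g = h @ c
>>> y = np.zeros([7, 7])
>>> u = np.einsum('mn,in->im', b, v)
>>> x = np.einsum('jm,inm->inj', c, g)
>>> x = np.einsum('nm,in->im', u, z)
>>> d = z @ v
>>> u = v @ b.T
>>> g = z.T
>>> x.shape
(11, 17)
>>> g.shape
(3, 11)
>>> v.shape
(3, 11)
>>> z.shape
(11, 3)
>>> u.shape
(3, 17)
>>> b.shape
(17, 11)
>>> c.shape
(7, 5)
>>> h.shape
(13, 17, 7)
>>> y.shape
(7, 7)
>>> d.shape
(11, 11)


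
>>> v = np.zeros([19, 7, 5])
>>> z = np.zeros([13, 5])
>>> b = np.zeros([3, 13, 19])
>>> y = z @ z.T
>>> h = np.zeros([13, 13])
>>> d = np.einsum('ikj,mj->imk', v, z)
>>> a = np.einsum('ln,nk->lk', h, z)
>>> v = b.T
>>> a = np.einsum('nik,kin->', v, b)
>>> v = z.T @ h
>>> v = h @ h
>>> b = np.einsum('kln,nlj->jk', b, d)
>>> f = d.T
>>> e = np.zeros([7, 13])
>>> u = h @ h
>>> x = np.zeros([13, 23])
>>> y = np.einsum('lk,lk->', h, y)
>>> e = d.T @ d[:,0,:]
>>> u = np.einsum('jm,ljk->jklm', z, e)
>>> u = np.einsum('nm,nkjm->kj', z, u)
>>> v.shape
(13, 13)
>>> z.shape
(13, 5)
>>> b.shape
(7, 3)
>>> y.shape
()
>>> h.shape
(13, 13)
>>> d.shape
(19, 13, 7)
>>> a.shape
()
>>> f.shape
(7, 13, 19)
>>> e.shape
(7, 13, 7)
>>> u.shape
(7, 7)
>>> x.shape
(13, 23)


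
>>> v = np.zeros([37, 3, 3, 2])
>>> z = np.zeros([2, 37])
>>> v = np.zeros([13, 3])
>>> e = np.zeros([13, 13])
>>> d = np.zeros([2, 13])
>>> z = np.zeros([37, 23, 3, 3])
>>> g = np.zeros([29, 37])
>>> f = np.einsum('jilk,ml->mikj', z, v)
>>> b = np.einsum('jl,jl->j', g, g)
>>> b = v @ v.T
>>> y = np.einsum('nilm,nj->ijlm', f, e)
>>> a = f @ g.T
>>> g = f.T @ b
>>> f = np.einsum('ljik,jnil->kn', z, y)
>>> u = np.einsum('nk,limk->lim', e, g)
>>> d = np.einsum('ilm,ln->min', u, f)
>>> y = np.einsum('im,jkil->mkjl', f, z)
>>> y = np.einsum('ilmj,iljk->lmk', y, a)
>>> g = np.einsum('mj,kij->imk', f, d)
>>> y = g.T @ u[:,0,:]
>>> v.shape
(13, 3)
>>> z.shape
(37, 23, 3, 3)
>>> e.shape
(13, 13)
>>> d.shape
(23, 37, 13)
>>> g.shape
(37, 3, 23)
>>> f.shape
(3, 13)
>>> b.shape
(13, 13)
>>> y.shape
(23, 3, 23)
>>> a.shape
(13, 23, 3, 29)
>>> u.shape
(37, 3, 23)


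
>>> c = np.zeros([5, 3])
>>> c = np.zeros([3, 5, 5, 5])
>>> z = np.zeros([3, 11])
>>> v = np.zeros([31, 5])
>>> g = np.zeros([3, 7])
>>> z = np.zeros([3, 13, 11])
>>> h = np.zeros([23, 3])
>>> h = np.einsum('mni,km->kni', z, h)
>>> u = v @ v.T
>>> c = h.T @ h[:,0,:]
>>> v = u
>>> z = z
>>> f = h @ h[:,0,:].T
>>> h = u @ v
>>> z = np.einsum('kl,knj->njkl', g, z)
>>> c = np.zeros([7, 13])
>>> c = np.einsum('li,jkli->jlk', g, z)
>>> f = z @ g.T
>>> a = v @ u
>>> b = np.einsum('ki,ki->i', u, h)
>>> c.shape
(13, 3, 11)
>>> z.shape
(13, 11, 3, 7)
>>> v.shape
(31, 31)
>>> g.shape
(3, 7)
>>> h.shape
(31, 31)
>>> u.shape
(31, 31)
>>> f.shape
(13, 11, 3, 3)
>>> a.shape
(31, 31)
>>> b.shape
(31,)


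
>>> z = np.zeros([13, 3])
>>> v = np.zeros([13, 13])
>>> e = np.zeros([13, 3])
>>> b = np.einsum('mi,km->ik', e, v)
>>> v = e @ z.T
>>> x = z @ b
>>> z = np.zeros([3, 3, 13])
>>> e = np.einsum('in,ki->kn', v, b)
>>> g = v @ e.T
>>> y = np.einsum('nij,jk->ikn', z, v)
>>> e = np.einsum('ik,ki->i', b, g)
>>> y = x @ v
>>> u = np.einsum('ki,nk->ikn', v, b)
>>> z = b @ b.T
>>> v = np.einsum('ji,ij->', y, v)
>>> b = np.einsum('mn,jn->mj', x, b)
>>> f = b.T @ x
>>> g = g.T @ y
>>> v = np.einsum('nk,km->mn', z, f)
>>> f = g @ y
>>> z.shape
(3, 3)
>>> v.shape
(13, 3)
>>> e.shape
(3,)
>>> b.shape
(13, 3)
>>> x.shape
(13, 13)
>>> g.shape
(3, 13)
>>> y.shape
(13, 13)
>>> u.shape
(13, 13, 3)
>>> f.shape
(3, 13)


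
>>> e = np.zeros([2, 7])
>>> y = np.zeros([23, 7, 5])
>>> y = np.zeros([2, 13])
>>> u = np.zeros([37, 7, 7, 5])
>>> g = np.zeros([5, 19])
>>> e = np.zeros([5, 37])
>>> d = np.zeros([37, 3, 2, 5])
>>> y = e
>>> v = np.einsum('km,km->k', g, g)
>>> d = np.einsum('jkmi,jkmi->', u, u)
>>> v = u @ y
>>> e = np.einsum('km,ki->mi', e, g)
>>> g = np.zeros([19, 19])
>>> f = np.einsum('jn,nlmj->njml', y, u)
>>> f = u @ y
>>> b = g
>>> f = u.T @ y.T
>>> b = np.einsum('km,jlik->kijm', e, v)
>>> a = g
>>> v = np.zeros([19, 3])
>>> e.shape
(37, 19)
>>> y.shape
(5, 37)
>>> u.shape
(37, 7, 7, 5)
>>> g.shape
(19, 19)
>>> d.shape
()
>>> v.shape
(19, 3)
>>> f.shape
(5, 7, 7, 5)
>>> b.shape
(37, 7, 37, 19)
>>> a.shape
(19, 19)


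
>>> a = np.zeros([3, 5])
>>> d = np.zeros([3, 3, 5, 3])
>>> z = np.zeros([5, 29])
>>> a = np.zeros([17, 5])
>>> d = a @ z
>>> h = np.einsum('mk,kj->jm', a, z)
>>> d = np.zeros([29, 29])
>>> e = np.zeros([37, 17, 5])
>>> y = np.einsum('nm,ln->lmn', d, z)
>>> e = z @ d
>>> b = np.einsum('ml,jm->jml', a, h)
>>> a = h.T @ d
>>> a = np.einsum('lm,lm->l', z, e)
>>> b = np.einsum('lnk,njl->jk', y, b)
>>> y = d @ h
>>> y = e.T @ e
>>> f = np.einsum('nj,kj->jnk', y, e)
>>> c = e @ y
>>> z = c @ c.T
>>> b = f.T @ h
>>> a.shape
(5,)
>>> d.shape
(29, 29)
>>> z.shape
(5, 5)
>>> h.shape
(29, 17)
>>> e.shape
(5, 29)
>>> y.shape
(29, 29)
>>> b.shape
(5, 29, 17)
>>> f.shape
(29, 29, 5)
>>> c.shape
(5, 29)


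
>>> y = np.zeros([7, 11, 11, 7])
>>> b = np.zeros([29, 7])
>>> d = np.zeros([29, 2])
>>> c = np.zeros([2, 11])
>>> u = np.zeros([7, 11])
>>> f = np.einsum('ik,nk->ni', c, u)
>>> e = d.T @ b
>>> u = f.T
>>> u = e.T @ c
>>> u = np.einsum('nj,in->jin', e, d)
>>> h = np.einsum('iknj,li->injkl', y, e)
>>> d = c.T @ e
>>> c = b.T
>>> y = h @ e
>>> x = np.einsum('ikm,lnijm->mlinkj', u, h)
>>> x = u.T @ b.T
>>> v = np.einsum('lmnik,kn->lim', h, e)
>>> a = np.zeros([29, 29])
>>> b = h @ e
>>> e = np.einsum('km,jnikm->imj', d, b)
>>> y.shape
(7, 11, 7, 11, 7)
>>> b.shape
(7, 11, 7, 11, 7)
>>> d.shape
(11, 7)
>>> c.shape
(7, 29)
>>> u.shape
(7, 29, 2)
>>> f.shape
(7, 2)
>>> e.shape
(7, 7, 7)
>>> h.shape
(7, 11, 7, 11, 2)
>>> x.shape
(2, 29, 29)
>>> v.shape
(7, 11, 11)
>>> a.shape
(29, 29)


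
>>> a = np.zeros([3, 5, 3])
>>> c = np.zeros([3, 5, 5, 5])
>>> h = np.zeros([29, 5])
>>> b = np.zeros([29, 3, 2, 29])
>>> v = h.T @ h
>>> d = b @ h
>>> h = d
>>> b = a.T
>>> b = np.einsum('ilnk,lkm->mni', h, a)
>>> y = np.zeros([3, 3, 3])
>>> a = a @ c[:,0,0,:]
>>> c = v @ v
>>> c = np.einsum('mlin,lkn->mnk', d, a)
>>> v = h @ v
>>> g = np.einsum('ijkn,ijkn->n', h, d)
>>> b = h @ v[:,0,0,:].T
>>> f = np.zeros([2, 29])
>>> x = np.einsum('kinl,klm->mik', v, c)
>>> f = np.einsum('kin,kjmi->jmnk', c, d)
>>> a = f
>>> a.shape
(3, 2, 5, 29)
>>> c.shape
(29, 5, 5)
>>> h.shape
(29, 3, 2, 5)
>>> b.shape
(29, 3, 2, 29)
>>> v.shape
(29, 3, 2, 5)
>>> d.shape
(29, 3, 2, 5)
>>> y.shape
(3, 3, 3)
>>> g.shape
(5,)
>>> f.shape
(3, 2, 5, 29)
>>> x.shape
(5, 3, 29)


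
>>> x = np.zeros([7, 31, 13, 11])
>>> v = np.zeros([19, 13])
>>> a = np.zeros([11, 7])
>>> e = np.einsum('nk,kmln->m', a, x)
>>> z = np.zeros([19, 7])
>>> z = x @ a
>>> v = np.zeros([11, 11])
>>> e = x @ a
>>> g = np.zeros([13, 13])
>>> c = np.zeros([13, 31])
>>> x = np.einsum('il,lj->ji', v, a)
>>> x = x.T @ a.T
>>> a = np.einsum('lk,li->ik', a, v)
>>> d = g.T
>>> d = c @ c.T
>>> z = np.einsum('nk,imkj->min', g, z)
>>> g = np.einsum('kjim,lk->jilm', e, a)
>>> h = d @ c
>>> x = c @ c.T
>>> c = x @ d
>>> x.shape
(13, 13)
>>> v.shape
(11, 11)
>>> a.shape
(11, 7)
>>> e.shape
(7, 31, 13, 7)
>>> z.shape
(31, 7, 13)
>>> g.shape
(31, 13, 11, 7)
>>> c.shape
(13, 13)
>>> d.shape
(13, 13)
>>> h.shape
(13, 31)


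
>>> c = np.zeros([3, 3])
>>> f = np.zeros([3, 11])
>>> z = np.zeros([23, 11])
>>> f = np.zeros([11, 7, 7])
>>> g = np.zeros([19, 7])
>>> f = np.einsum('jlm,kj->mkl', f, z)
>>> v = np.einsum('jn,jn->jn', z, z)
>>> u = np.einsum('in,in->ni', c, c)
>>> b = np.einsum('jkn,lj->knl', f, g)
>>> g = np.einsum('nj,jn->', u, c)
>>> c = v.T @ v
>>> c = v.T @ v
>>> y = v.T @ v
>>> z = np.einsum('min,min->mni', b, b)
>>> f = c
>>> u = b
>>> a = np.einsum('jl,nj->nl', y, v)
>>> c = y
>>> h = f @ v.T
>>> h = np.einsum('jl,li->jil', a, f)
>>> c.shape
(11, 11)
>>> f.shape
(11, 11)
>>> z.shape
(23, 19, 7)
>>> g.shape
()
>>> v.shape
(23, 11)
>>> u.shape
(23, 7, 19)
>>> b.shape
(23, 7, 19)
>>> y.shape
(11, 11)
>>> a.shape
(23, 11)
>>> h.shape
(23, 11, 11)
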